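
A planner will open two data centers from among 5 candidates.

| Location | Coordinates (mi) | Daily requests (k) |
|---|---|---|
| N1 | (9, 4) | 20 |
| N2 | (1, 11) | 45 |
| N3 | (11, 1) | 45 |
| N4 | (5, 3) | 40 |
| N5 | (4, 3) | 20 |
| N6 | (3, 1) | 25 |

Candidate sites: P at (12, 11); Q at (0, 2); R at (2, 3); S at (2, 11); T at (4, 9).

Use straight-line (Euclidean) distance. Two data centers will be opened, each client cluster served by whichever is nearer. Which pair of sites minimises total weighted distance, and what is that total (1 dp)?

{R, S}, total 817.2

Evaluate every pair (each demand assigned to the nearer of the two):
  {R, S}: total = 817.2
  {R, T}: total = 934.5
  {Q, S}: total = 1091.9
  {P, R}: total = 1135.0
  {Q, R}: total = 1135.0
  {Q, T}: total = 1147.5
  {S, T}: total = 1229.6
  {P, T}: total = 1320.8
  {P, Q}: total = 1377.5
  {P, S}: total = 1407.5
Best pair: {R, S} with total 817.2.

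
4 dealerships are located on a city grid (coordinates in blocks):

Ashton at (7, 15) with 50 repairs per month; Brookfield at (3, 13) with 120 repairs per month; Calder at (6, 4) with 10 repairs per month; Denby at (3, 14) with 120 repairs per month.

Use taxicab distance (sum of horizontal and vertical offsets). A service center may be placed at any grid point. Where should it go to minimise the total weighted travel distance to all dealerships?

(3, 14)

Manhattan distance separates: Σwᵢ(|x−xᵢ|+|y−yᵢ|) = Σwᵢ|x−xᵢ| + Σwᵢ|y−yᵢ|, so x and y are optimised independently as 1-D weighted medians.
Total weight W = 300; half = 150.
x-coordinate, sorted with cumulative weight:
  x=3 (Brookfield, w=120) cum 120
  x=3 (Denby, w=120) cum 240  ← median
  x=6 (Calder, w=10) cum 250
  x=7 (Ashton, w=50) cum 300
⇒ x* = 3
y-coordinate, sorted with cumulative weight:
  y=4 (Calder, w=10) cum 10
  y=13 (Brookfield, w=120) cum 130
  y=14 (Denby, w=120) cum 250  ← median
  y=15 (Ashton, w=50) cum 300
⇒ y* = 14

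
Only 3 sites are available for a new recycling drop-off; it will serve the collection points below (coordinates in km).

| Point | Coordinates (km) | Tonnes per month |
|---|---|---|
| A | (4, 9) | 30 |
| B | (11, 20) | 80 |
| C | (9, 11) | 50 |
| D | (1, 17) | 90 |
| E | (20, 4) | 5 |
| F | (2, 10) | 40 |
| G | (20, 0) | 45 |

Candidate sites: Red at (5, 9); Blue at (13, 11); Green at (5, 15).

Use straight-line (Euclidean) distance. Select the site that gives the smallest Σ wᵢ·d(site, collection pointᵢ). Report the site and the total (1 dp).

Green, total 2773.5 km

Total weighted distance at each candidate:
  Red (5, 9): total = 3053.7
  Blue (13, 11): total = 3499.7
  Green (5, 15): total = 2773.5
Minimum is at Green with total 2773.5 km.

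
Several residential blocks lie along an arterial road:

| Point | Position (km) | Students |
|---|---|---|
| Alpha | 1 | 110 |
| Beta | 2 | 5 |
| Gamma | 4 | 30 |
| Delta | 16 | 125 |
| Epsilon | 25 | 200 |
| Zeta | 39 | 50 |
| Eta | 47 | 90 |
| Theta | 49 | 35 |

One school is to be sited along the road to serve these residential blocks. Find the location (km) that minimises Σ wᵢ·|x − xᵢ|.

For a sum of weighted absolute distances on a line, the optimum is the weighted median (not the mean). Total weight W = 645; half-weight = 322.5.
Sort by position and accumulate weight:
  km 1 (Alpha, w=110) → cum 110
  km 2 (Beta, w=5) → cum 115
  km 4 (Gamma, w=30) → cum 145
  km 16 (Delta, w=125) → cum 270
  km 25 (Epsilon, w=200) → cum 470  ≥ 322.5 → median here
  km 39 (Zeta, w=50) → cum 520
  km 47 (Eta, w=90) → cum 610
  km 49 (Theta, w=35) → cum 645
Optimal location: km 25.

x = 25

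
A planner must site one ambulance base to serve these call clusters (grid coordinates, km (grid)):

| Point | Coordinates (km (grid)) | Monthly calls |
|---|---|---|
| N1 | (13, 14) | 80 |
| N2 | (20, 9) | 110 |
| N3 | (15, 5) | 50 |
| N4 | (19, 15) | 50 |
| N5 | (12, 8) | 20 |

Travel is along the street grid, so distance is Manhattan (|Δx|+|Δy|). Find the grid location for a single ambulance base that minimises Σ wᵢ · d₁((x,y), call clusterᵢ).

Manhattan distance separates: Σwᵢ(|x−xᵢ|+|y−yᵢ|) = Σwᵢ|x−xᵢ| + Σwᵢ|y−yᵢ|, so x and y are optimised independently as 1-D weighted medians.
Total weight W = 310; half = 155.
x-coordinate, sorted with cumulative weight:
  x=12 (N5, w=20) cum 20
  x=13 (N1, w=80) cum 100
  x=15 (N3, w=50) cum 150
  x=19 (N4, w=50) cum 200  ← median
  x=20 (N2, w=110) cum 310
⇒ x* = 19
y-coordinate, sorted with cumulative weight:
  y=5 (N3, w=50) cum 50
  y=8 (N5, w=20) cum 70
  y=9 (N2, w=110) cum 180  ← median
  y=14 (N1, w=80) cum 260
  y=15 (N4, w=50) cum 310
⇒ y* = 9

(19, 9)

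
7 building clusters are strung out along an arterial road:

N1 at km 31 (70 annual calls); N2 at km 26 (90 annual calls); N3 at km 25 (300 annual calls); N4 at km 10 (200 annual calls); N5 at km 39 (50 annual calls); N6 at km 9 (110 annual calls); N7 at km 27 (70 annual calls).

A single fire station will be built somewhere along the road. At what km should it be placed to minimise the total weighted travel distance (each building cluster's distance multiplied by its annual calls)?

For a sum of weighted absolute distances on a line, the optimum is the weighted median (not the mean). Total weight W = 890; half-weight = 445.
Sort by position and accumulate weight:
  km 9 (N6, w=110) → cum 110
  km 10 (N4, w=200) → cum 310
  km 25 (N3, w=300) → cum 610  ≥ 445 → median here
  km 26 (N2, w=90) → cum 700
  km 27 (N7, w=70) → cum 770
  km 31 (N1, w=70) → cum 840
  km 39 (N5, w=50) → cum 890
Optimal location: km 25.

x = 25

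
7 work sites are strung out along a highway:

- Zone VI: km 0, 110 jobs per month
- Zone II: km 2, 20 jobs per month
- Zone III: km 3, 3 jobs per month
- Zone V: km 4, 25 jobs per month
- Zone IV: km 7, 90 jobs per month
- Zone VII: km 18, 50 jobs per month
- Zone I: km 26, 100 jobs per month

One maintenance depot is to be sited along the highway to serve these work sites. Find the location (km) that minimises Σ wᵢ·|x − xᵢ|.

For a sum of weighted absolute distances on a line, the optimum is the weighted median (not the mean). Total weight W = 398; half-weight = 199.
Sort by position and accumulate weight:
  km 0 (Zone VI, w=110) → cum 110
  km 2 (Zone II, w=20) → cum 130
  km 3 (Zone III, w=3) → cum 133
  km 4 (Zone V, w=25) → cum 158
  km 7 (Zone IV, w=90) → cum 248  ≥ 199 → median here
  km 18 (Zone VII, w=50) → cum 298
  km 26 (Zone I, w=100) → cum 398
Optimal location: km 7.

x = 7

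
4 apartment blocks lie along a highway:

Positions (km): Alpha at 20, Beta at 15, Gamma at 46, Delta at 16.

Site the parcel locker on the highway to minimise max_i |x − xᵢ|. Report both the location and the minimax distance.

The 1-center on a line is the midpoint of the two extreme points: leftmost at 15, rightmost at 46.
Optimal location = (15 + 46)/2 = 30.5; maximum distance = (46 − 15)/2 = 15.5.

location 30.5, max distance 15.5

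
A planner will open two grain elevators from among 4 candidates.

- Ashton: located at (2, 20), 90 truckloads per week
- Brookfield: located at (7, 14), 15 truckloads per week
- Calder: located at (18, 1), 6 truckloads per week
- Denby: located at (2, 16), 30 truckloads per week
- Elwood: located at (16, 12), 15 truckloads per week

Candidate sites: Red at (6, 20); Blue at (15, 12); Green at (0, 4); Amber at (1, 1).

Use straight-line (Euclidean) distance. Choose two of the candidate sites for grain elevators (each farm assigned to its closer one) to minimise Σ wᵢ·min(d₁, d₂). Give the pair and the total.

Evaluate every pair (each demand assigned to the nearer of the two):
  {Red, Blue}: total = 704.4
  {Red, Amber}: total = 915.0
  {Red, Green}: total = 922.5
  {Blue, Green}: total = 1945.9
  {Blue, Amber}: total = 1988.9
  {Green, Amber}: total = 2369.6
Best pair: {Red, Blue} with total 704.4.

{Red, Blue}, total 704.4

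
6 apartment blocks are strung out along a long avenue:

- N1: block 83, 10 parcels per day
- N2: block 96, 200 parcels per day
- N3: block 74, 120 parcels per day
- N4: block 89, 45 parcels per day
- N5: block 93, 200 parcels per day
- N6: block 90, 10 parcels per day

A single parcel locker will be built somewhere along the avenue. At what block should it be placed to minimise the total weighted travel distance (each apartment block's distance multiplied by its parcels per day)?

x = 93

For a sum of weighted absolute distances on a line, the optimum is the weighted median (not the mean). Total weight W = 585; half-weight = 292.5.
Sort by position and accumulate weight:
  block 74 (N3, w=120) → cum 120
  block 83 (N1, w=10) → cum 130
  block 89 (N4, w=45) → cum 175
  block 90 (N6, w=10) → cum 185
  block 93 (N5, w=200) → cum 385  ≥ 292.5 → median here
  block 96 (N2, w=200) → cum 585
Optimal location: block 93.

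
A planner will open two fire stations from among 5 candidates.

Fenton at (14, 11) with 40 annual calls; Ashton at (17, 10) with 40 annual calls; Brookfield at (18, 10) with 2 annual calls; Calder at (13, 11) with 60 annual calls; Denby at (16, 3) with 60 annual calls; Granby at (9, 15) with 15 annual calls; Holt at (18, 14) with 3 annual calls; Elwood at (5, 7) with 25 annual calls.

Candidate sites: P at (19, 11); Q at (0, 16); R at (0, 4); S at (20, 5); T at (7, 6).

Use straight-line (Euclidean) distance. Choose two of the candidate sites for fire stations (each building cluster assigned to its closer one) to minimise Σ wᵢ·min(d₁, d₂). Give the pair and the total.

Evaluate every pair (each demand assigned to the nearer of the two):
  {P, T}: total = 1368.6
  {P, S}: total = 1455.6
  {P, R}: total = 1481.7
  {S, T}: total = 1542.2
  {P, Q}: total = 1567.6
  {R, S}: total = 1791.5
  {Q, S}: total = 1825.8
  {Q, T}: total = 2068.7
  {R, T}: total = 2071.1
  {Q, R}: total = 3487.2
Best pair: {P, T} with total 1368.6.

{P, T}, total 1368.6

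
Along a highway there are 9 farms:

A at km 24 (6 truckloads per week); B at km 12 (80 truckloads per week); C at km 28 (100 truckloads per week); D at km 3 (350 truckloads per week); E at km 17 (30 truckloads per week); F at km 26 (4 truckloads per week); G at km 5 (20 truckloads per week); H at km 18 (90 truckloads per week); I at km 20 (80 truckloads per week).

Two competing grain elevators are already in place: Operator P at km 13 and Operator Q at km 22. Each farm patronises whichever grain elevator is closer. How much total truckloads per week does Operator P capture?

480

The indifferent point is the midpoint (13+22)/2 = 17.5; farms left of it (closer to Operator P at 13) go to Operator P, those right go to Operator Q.
  D at 3 (w=350) → Operator P
  G at 5 (w=20) → Operator P
  B at 12 (w=80) → Operator P
  E at 17 (w=30) → Operator P
  H at 18 (w=90) → Operator Q
  I at 20 (w=80) → Operator Q
  A at 24 (w=6) → Operator Q
  F at 26 (w=4) → Operator Q
  C at 28 (w=100) → Operator Q
Operator P captures 480; Operator Q captures 280.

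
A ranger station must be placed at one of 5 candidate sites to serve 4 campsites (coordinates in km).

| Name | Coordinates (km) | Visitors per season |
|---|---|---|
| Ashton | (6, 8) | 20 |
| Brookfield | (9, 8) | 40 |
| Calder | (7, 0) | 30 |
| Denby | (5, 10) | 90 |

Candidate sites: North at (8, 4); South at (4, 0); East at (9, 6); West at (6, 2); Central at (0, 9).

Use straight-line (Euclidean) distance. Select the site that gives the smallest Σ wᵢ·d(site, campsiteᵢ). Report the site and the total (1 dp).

East, total 851.0 km

Total weighted distance at each candidate:
  North (8, 4): total = 981.8
  South (4, 0): total = 1536.8
  East (9, 6): total = 851.0
  West (6, 2): total = 1181.0
  Central (0, 9): total = 1284.8
Minimum is at East with total 851.0 km.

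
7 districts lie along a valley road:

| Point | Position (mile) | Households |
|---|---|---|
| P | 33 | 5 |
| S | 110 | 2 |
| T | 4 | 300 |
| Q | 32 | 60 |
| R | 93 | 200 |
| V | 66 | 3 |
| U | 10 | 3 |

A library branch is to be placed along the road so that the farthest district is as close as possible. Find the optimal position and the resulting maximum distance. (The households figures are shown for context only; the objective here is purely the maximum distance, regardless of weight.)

location 57, max distance 53

The 1-center on a line is the midpoint of the two extreme points: leftmost at 4, rightmost at 110.
Optimal location = (4 + 110)/2 = 57; maximum distance = (110 − 4)/2 = 53.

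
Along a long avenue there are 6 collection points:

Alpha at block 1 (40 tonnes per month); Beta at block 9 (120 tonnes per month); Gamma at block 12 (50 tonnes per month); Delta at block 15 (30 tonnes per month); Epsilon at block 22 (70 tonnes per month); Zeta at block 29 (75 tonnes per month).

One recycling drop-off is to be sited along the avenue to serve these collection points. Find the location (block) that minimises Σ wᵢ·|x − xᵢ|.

For a sum of weighted absolute distances on a line, the optimum is the weighted median (not the mean). Total weight W = 385; half-weight = 192.5.
Sort by position and accumulate weight:
  block 1 (Alpha, w=40) → cum 40
  block 9 (Beta, w=120) → cum 160
  block 12 (Gamma, w=50) → cum 210  ≥ 192.5 → median here
  block 15 (Delta, w=30) → cum 240
  block 22 (Epsilon, w=70) → cum 310
  block 29 (Zeta, w=75) → cum 385
Optimal location: block 12.

x = 12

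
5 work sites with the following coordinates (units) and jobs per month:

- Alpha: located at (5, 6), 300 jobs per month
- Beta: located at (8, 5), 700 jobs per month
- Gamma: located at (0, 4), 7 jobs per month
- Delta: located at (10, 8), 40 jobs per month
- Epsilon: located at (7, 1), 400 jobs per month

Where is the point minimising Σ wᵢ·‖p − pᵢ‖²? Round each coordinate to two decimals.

(7.12, 4.18)

The minimiser of Σwᵢ‖p−pᵢ‖² is the weighted centroid p* = (Σwᵢpᵢ)/(Σwᵢ).
Σwᵢ = 1447.
Σwᵢxᵢ = 300·5 + 700·8 + 7·0 + 40·10 + 400·7 = 10300.
Σwᵢyᵢ = 300·6 + 700·5 + 7·4 + 40·8 + 400·1 = 6048.
x* = 10300/1447 = 7.12, y* = 6048/1447 = 4.18.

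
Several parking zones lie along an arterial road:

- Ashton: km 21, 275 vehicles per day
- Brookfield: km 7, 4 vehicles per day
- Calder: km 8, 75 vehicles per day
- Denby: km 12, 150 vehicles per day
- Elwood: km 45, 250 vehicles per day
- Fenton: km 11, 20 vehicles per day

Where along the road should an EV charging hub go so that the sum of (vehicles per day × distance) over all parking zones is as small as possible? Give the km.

x = 21

For a sum of weighted absolute distances on a line, the optimum is the weighted median (not the mean). Total weight W = 774; half-weight = 387.
Sort by position and accumulate weight:
  km 7 (Brookfield, w=4) → cum 4
  km 8 (Calder, w=75) → cum 79
  km 11 (Fenton, w=20) → cum 99
  km 12 (Denby, w=150) → cum 249
  km 21 (Ashton, w=275) → cum 524  ≥ 387 → median here
  km 45 (Elwood, w=250) → cum 774
Optimal location: km 21.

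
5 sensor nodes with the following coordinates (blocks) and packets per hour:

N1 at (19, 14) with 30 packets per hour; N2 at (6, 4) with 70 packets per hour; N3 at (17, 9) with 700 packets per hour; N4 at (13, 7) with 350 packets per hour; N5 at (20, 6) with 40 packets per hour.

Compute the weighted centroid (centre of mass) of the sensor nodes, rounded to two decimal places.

The minimiser of Σwᵢ‖p−pᵢ‖² is the weighted centroid p* = (Σwᵢpᵢ)/(Σwᵢ).
Σwᵢ = 1190.
Σwᵢxᵢ = 30·19 + 70·6 + 700·17 + 350·13 + 40·20 = 18240.
Σwᵢyᵢ = 30·14 + 70·4 + 700·9 + 350·7 + 40·6 = 9690.
x* = 18240/1190 = 15.33, y* = 9690/1190 = 8.14.

(15.33, 8.14)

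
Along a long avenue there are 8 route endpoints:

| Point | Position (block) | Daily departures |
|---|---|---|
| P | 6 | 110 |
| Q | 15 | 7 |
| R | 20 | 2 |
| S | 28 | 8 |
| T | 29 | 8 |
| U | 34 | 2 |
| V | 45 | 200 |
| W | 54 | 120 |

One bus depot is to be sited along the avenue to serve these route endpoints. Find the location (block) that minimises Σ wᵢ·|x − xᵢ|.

x = 45

For a sum of weighted absolute distances on a line, the optimum is the weighted median (not the mean). Total weight W = 457; half-weight = 228.5.
Sort by position and accumulate weight:
  block 6 (P, w=110) → cum 110
  block 15 (Q, w=7) → cum 117
  block 20 (R, w=2) → cum 119
  block 28 (S, w=8) → cum 127
  block 29 (T, w=8) → cum 135
  block 34 (U, w=2) → cum 137
  block 45 (V, w=200) → cum 337  ≥ 228.5 → median here
  block 54 (W, w=120) → cum 457
Optimal location: block 45.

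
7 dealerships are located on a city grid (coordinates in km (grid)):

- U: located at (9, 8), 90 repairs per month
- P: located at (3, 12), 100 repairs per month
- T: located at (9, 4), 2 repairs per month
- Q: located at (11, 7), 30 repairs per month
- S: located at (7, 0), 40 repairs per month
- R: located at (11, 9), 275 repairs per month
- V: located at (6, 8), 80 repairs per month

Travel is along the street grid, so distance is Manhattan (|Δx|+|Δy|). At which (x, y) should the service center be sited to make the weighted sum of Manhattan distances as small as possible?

Manhattan distance separates: Σwᵢ(|x−xᵢ|+|y−yᵢ|) = Σwᵢ|x−xᵢ| + Σwᵢ|y−yᵢ|, so x and y are optimised independently as 1-D weighted medians.
Total weight W = 617; half = 308.5.
x-coordinate, sorted with cumulative weight:
  x=3 (P, w=100) cum 100
  x=6 (V, w=80) cum 180
  x=7 (S, w=40) cum 220
  x=9 (U, w=90) cum 310  ← median
  x=9 (T, w=2) cum 312
  x=11 (Q, w=30) cum 342
  x=11 (R, w=275) cum 617
⇒ x* = 9
y-coordinate, sorted with cumulative weight:
  y=0 (S, w=40) cum 40
  y=4 (T, w=2) cum 42
  y=7 (Q, w=30) cum 72
  y=8 (U, w=90) cum 162
  y=8 (V, w=80) cum 242
  y=9 (R, w=275) cum 517  ← median
  y=12 (P, w=100) cum 617
⇒ y* = 9

(9, 9)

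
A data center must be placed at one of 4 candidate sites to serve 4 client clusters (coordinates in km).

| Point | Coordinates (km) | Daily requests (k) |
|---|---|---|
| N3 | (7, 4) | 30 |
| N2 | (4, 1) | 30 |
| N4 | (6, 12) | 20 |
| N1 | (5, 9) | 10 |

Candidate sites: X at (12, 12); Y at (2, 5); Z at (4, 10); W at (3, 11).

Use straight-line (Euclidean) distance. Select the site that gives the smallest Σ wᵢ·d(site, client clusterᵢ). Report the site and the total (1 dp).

Total weighted distance at each candidate:
  X (12, 12): total = 887.2
  Y (2, 5): total = 498.4
  Z (4, 10): total = 542.0
  W (3, 11): total = 634.9
Minimum is at Y with total 498.4 km.

Y, total 498.4 km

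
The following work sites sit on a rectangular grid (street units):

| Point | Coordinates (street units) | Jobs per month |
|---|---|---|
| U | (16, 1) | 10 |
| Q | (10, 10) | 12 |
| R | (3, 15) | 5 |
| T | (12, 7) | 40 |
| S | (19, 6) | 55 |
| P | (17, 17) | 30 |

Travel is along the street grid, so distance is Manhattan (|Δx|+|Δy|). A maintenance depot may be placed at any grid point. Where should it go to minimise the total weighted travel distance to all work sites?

Manhattan distance separates: Σwᵢ(|x−xᵢ|+|y−yᵢ|) = Σwᵢ|x−xᵢ| + Σwᵢ|y−yᵢ|, so x and y are optimised independently as 1-D weighted medians.
Total weight W = 152; half = 76.
x-coordinate, sorted with cumulative weight:
  x=3 (R, w=5) cum 5
  x=10 (Q, w=12) cum 17
  x=12 (T, w=40) cum 57
  x=16 (U, w=10) cum 67
  x=17 (P, w=30) cum 97  ← median
  x=19 (S, w=55) cum 152
⇒ x* = 17
y-coordinate, sorted with cumulative weight:
  y=1 (U, w=10) cum 10
  y=6 (S, w=55) cum 65
  y=7 (T, w=40) cum 105  ← median
  y=10 (Q, w=12) cum 117
  y=15 (R, w=5) cum 122
  y=17 (P, w=30) cum 152
⇒ y* = 7

(17, 7)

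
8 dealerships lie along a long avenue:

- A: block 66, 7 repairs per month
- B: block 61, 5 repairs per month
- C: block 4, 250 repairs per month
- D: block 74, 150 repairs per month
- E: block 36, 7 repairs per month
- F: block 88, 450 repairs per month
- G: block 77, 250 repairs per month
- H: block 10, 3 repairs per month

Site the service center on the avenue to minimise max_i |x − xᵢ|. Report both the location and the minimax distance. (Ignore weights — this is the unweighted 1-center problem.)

location 46, max distance 42

The 1-center on a line is the midpoint of the two extreme points: leftmost at 4, rightmost at 88.
Optimal location = (4 + 88)/2 = 46; maximum distance = (88 − 4)/2 = 42.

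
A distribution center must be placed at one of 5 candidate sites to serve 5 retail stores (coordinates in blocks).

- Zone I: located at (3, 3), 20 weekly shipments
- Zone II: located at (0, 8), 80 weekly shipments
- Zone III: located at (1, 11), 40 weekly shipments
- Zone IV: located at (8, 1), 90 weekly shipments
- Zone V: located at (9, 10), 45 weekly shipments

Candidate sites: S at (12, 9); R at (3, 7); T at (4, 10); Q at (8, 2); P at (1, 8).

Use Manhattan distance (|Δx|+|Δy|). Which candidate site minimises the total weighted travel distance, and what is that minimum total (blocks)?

R, total 2035 blocks

Total weighted distance at each candidate:
  S (12, 9): total = 3120
  R (3, 7): total = 2035
  T (4, 10): total = 2195
  Q (8, 2): total = 2375
  P (1, 8): total = 2050
Minimum is at R with total 2035 blocks.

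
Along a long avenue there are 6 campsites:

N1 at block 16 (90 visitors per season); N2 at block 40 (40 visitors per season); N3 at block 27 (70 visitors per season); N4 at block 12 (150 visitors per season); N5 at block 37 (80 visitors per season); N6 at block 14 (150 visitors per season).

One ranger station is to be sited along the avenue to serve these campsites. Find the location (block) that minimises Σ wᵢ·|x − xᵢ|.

x = 14

For a sum of weighted absolute distances on a line, the optimum is the weighted median (not the mean). Total weight W = 580; half-weight = 290.
Sort by position and accumulate weight:
  block 12 (N4, w=150) → cum 150
  block 14 (N6, w=150) → cum 300  ≥ 290 → median here
  block 16 (N1, w=90) → cum 390
  block 27 (N3, w=70) → cum 460
  block 37 (N5, w=80) → cum 540
  block 40 (N2, w=40) → cum 580
Optimal location: block 14.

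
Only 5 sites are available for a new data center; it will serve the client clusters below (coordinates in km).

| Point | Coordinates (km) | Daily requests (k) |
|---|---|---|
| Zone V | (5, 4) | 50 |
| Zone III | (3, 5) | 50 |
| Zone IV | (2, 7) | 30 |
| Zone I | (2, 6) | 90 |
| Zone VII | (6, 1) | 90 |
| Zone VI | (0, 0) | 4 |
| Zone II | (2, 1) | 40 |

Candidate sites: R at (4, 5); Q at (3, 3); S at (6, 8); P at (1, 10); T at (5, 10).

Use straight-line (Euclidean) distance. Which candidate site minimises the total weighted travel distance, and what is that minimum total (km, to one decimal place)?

Total weighted distance at each candidate:
  R (4, 5): total = 1013.8
  Q (3, 3): total = 1051.0
  S (6, 8): total = 1937.0
  P (1, 10): total = 2424.8
  T (5, 10): total = 2385.7
Minimum is at R with total 1013.8 km.

R, total 1013.8 km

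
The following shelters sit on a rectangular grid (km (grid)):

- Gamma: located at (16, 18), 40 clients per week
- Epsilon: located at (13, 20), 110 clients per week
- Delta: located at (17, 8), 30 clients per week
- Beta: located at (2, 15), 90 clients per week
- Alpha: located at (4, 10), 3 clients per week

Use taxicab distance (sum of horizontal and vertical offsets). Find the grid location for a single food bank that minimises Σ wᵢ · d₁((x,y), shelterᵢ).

Manhattan distance separates: Σwᵢ(|x−xᵢ|+|y−yᵢ|) = Σwᵢ|x−xᵢ| + Σwᵢ|y−yᵢ|, so x and y are optimised independently as 1-D weighted medians.
Total weight W = 273; half = 136.5.
x-coordinate, sorted with cumulative weight:
  x=2 (Beta, w=90) cum 90
  x=4 (Alpha, w=3) cum 93
  x=13 (Epsilon, w=110) cum 203  ← median
  x=16 (Gamma, w=40) cum 243
  x=17 (Delta, w=30) cum 273
⇒ x* = 13
y-coordinate, sorted with cumulative weight:
  y=8 (Delta, w=30) cum 30
  y=10 (Alpha, w=3) cum 33
  y=15 (Beta, w=90) cum 123
  y=18 (Gamma, w=40) cum 163  ← median
  y=20 (Epsilon, w=110) cum 273
⇒ y* = 18

(13, 18)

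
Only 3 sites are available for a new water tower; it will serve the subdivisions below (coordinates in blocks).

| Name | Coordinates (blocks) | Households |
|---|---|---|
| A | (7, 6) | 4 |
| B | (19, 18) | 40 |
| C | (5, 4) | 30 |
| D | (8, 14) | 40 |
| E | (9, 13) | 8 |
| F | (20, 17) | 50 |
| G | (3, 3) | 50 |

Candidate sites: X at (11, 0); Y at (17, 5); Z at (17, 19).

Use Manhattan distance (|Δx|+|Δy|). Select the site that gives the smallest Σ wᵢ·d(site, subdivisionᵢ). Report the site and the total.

Y, total 3432 blocks

Total weighted distance at each candidate:
  X (11, 0): total = 4030
  Y (17, 5): total = 3432
  Z (17, 19): total = 3444
Minimum is at Y with total 3432 blocks.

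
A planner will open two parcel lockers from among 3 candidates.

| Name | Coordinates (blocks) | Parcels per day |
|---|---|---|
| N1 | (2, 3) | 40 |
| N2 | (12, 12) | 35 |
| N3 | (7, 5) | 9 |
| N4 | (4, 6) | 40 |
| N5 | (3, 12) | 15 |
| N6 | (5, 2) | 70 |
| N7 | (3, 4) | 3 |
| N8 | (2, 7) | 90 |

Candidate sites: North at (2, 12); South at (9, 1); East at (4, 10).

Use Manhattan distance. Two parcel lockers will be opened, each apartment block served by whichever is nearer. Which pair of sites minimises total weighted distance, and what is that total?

{South, East}, total 1790

Evaluate every pair (each demand assigned to the nearer of the two):
  {South, East}: total = 1790
  {North, South}: total = 1926
  {North, East}: total = 2058
Best pair: {South, East} with total 1790.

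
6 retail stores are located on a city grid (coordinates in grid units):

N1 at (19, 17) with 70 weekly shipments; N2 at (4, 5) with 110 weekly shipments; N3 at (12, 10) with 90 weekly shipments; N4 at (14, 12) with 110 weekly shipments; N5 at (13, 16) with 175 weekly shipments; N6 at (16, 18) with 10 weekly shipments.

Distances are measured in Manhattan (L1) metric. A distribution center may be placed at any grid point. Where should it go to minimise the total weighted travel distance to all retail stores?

(13, 12)

Manhattan distance separates: Σwᵢ(|x−xᵢ|+|y−yᵢ|) = Σwᵢ|x−xᵢ| + Σwᵢ|y−yᵢ|, so x and y are optimised independently as 1-D weighted medians.
Total weight W = 565; half = 282.5.
x-coordinate, sorted with cumulative weight:
  x=4 (N2, w=110) cum 110
  x=12 (N3, w=90) cum 200
  x=13 (N5, w=175) cum 375  ← median
  x=14 (N4, w=110) cum 485
  x=16 (N6, w=10) cum 495
  x=19 (N1, w=70) cum 565
⇒ x* = 13
y-coordinate, sorted with cumulative weight:
  y=5 (N2, w=110) cum 110
  y=10 (N3, w=90) cum 200
  y=12 (N4, w=110) cum 310  ← median
  y=16 (N5, w=175) cum 485
  y=17 (N1, w=70) cum 555
  y=18 (N6, w=10) cum 565
⇒ y* = 12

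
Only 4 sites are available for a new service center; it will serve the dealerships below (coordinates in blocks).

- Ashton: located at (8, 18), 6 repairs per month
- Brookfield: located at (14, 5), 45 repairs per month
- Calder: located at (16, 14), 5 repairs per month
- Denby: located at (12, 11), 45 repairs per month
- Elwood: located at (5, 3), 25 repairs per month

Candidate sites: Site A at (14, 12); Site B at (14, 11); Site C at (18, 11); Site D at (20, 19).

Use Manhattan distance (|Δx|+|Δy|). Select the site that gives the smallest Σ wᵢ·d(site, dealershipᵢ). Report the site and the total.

Total weighted distance at each candidate:
  Site A (14, 12): total = 992
  Site B (14, 11): total = 888
  Site C (18, 11): total = 1372
  Site D (20, 19): total = 2518
Minimum is at Site B with total 888 blocks.

Site B, total 888 blocks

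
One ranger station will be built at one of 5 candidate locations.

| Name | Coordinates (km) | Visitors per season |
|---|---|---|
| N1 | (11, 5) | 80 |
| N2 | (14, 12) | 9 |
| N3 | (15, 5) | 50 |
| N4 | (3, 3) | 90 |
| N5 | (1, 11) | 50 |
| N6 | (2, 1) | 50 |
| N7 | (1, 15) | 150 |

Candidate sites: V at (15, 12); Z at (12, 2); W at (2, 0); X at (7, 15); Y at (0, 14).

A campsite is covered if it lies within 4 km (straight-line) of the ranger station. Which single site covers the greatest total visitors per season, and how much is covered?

Y, covering 200

Coverage radius r = 4 km; a point is covered iff (Δx)²+(Δy)² ≤ 4² = 16.
  V (15, 12): covers {N2} → 9
  Z (12, 2): covers {N1} → 80
  W (2, 0): covers {N4, N6} → 140
  X (7, 15): covers {none} → 0
  Y (0, 14): covers {N5, N7} → 200
Maximum coverage at Y: 200 visitors per season.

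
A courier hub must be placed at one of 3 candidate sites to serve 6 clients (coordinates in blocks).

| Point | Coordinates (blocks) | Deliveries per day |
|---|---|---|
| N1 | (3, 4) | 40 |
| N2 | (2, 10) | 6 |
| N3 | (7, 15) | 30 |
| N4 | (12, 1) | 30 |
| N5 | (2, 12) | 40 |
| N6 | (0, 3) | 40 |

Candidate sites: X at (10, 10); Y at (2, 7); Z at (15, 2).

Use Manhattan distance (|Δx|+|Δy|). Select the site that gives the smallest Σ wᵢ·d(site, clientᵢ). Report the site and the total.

Y, total 1488 blocks

Total weighted distance at each candidate:
  X (10, 10): total = 2218
  Y (2, 7): total = 1488
  Z (15, 2): total = 2996
Minimum is at Y with total 1488 blocks.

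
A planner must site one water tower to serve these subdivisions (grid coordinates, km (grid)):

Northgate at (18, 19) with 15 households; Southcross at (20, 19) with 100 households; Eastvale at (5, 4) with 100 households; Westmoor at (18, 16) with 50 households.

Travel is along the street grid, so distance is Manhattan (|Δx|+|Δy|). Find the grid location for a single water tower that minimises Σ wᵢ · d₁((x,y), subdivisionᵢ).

Manhattan distance separates: Σwᵢ(|x−xᵢ|+|y−yᵢ|) = Σwᵢ|x−xᵢ| + Σwᵢ|y−yᵢ|, so x and y are optimised independently as 1-D weighted medians.
Total weight W = 265; half = 132.5.
x-coordinate, sorted with cumulative weight:
  x=5 (Eastvale, w=100) cum 100
  x=18 (Northgate, w=15) cum 115
  x=18 (Westmoor, w=50) cum 165  ← median
  x=20 (Southcross, w=100) cum 265
⇒ x* = 18
y-coordinate, sorted with cumulative weight:
  y=4 (Eastvale, w=100) cum 100
  y=16 (Westmoor, w=50) cum 150  ← median
  y=19 (Northgate, w=15) cum 165
  y=19 (Southcross, w=100) cum 265
⇒ y* = 16

(18, 16)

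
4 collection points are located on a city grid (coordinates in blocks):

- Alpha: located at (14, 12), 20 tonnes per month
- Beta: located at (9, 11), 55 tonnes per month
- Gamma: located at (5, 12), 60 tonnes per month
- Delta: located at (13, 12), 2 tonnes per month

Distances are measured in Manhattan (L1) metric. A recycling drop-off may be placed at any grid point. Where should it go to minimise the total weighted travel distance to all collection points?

(9, 12)

Manhattan distance separates: Σwᵢ(|x−xᵢ|+|y−yᵢ|) = Σwᵢ|x−xᵢ| + Σwᵢ|y−yᵢ|, so x and y are optimised independently as 1-D weighted medians.
Total weight W = 137; half = 68.5.
x-coordinate, sorted with cumulative weight:
  x=5 (Gamma, w=60) cum 60
  x=9 (Beta, w=55) cum 115  ← median
  x=13 (Delta, w=2) cum 117
  x=14 (Alpha, w=20) cum 137
⇒ x* = 9
y-coordinate, sorted with cumulative weight:
  y=11 (Beta, w=55) cum 55
  y=12 (Alpha, w=20) cum 75  ← median
  y=12 (Gamma, w=60) cum 135
  y=12 (Delta, w=2) cum 137
⇒ y* = 12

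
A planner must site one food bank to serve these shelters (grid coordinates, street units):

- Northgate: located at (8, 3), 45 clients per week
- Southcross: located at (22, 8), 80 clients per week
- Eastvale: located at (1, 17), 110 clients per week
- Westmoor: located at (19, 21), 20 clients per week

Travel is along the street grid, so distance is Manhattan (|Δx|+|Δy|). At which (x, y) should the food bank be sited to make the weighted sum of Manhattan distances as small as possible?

(8, 17)

Manhattan distance separates: Σwᵢ(|x−xᵢ|+|y−yᵢ|) = Σwᵢ|x−xᵢ| + Σwᵢ|y−yᵢ|, so x and y are optimised independently as 1-D weighted medians.
Total weight W = 255; half = 127.5.
x-coordinate, sorted with cumulative weight:
  x=1 (Eastvale, w=110) cum 110
  x=8 (Northgate, w=45) cum 155  ← median
  x=19 (Westmoor, w=20) cum 175
  x=22 (Southcross, w=80) cum 255
⇒ x* = 8
y-coordinate, sorted with cumulative weight:
  y=3 (Northgate, w=45) cum 45
  y=8 (Southcross, w=80) cum 125
  y=17 (Eastvale, w=110) cum 235  ← median
  y=21 (Westmoor, w=20) cum 255
⇒ y* = 17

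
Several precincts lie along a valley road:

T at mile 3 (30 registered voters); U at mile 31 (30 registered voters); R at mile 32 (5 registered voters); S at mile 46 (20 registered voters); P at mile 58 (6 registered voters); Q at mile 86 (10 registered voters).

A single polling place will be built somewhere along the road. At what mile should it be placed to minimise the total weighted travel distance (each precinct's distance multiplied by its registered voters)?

For a sum of weighted absolute distances on a line, the optimum is the weighted median (not the mean). Total weight W = 101; half-weight = 50.5.
Sort by position and accumulate weight:
  mile 3 (T, w=30) → cum 30
  mile 31 (U, w=30) → cum 60  ≥ 50.5 → median here
  mile 32 (R, w=5) → cum 65
  mile 46 (S, w=20) → cum 85
  mile 58 (P, w=6) → cum 91
  mile 86 (Q, w=10) → cum 101
Optimal location: mile 31.

x = 31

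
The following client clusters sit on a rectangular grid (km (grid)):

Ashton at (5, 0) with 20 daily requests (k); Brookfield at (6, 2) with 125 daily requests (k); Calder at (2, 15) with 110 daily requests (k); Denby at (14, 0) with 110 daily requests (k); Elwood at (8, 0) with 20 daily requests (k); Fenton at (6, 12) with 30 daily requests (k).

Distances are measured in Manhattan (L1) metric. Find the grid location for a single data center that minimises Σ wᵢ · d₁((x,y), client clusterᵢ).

(6, 2)

Manhattan distance separates: Σwᵢ(|x−xᵢ|+|y−yᵢ|) = Σwᵢ|x−xᵢ| + Σwᵢ|y−yᵢ|, so x and y are optimised independently as 1-D weighted medians.
Total weight W = 415; half = 207.5.
x-coordinate, sorted with cumulative weight:
  x=2 (Calder, w=110) cum 110
  x=5 (Ashton, w=20) cum 130
  x=6 (Brookfield, w=125) cum 255  ← median
  x=6 (Fenton, w=30) cum 285
  x=8 (Elwood, w=20) cum 305
  x=14 (Denby, w=110) cum 415
⇒ x* = 6
y-coordinate, sorted with cumulative weight:
  y=0 (Ashton, w=20) cum 20
  y=0 (Denby, w=110) cum 130
  y=0 (Elwood, w=20) cum 150
  y=2 (Brookfield, w=125) cum 275  ← median
  y=12 (Fenton, w=30) cum 305
  y=15 (Calder, w=110) cum 415
⇒ y* = 2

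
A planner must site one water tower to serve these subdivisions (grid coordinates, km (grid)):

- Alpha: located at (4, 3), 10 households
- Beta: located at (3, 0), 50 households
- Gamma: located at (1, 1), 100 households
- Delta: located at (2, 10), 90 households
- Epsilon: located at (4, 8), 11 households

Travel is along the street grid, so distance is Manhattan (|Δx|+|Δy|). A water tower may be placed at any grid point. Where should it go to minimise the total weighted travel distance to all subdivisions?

(2, 1)

Manhattan distance separates: Σwᵢ(|x−xᵢ|+|y−yᵢ|) = Σwᵢ|x−xᵢ| + Σwᵢ|y−yᵢ|, so x and y are optimised independently as 1-D weighted medians.
Total weight W = 261; half = 130.5.
x-coordinate, sorted with cumulative weight:
  x=1 (Gamma, w=100) cum 100
  x=2 (Delta, w=90) cum 190  ← median
  x=3 (Beta, w=50) cum 240
  x=4 (Alpha, w=10) cum 250
  x=4 (Epsilon, w=11) cum 261
⇒ x* = 2
y-coordinate, sorted with cumulative weight:
  y=0 (Beta, w=50) cum 50
  y=1 (Gamma, w=100) cum 150  ← median
  y=3 (Alpha, w=10) cum 160
  y=8 (Epsilon, w=11) cum 171
  y=10 (Delta, w=90) cum 261
⇒ y* = 1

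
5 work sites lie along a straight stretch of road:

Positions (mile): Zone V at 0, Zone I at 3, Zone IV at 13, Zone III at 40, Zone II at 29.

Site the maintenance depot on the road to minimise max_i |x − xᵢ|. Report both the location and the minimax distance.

The 1-center on a line is the midpoint of the two extreme points: leftmost at 0, rightmost at 40.
Optimal location = (0 + 40)/2 = 20; maximum distance = (40 − 0)/2 = 20.

location 20, max distance 20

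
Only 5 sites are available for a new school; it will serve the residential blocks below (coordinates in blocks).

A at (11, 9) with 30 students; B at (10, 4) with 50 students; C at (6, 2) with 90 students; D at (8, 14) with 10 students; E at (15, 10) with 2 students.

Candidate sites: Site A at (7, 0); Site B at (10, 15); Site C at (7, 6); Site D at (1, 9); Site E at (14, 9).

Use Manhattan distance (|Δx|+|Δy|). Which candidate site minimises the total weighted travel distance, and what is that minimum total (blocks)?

Total weighted distance at each candidate:
  Site A (7, 0): total = 1196
  Site B (10, 15): total = 2340
  Site C (7, 6): total = 1024
  Site D (1, 9): total = 2230
  Site E (14, 9): total = 2004
Minimum is at Site C with total 1024 blocks.

Site C, total 1024 blocks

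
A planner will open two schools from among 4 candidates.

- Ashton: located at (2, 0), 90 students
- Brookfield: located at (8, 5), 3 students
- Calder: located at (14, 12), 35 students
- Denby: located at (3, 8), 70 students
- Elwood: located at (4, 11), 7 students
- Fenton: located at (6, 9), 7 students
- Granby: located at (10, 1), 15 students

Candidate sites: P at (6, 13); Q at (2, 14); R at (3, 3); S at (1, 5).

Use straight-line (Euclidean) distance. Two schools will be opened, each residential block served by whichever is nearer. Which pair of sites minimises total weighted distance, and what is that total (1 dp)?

Evaluate every pair (each demand assigned to the nearer of the two):
  {P, R}: total = 1089.9
  {P, S}: total = 1210.0
  {R, S}: total = 1251.6
  {Q, R}: total = 1255.8
  {Q, S}: total = 1375.9
  {P, Q}: total = 2176.8
Best pair: {P, R} with total 1089.9.

{P, R}, total 1089.9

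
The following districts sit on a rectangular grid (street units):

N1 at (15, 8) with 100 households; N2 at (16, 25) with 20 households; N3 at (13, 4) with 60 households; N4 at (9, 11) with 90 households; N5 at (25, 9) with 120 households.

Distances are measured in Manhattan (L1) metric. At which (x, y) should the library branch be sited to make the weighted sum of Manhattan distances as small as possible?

(15, 9)

Manhattan distance separates: Σwᵢ(|x−xᵢ|+|y−yᵢ|) = Σwᵢ|x−xᵢ| + Σwᵢ|y−yᵢ|, so x and y are optimised independently as 1-D weighted medians.
Total weight W = 390; half = 195.
x-coordinate, sorted with cumulative weight:
  x=9 (N4, w=90) cum 90
  x=13 (N3, w=60) cum 150
  x=15 (N1, w=100) cum 250  ← median
  x=16 (N2, w=20) cum 270
  x=25 (N5, w=120) cum 390
⇒ x* = 15
y-coordinate, sorted with cumulative weight:
  y=4 (N3, w=60) cum 60
  y=8 (N1, w=100) cum 160
  y=9 (N5, w=120) cum 280  ← median
  y=11 (N4, w=90) cum 370
  y=25 (N2, w=20) cum 390
⇒ y* = 9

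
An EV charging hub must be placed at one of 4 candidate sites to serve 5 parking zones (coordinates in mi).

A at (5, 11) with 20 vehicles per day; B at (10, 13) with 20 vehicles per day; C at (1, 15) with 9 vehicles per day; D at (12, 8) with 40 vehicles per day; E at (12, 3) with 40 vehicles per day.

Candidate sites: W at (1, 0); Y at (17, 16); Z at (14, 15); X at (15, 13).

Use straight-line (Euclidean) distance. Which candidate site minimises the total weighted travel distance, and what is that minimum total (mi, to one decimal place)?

X, total 1082.1 mi

Total weighted distance at each candidate:
  W (1, 0): total = 1685.5
  Y (17, 16): total = 1491.1
  Z (14, 15): total = 1181.2
  X (15, 13): total = 1082.1
Minimum is at X with total 1082.1 mi.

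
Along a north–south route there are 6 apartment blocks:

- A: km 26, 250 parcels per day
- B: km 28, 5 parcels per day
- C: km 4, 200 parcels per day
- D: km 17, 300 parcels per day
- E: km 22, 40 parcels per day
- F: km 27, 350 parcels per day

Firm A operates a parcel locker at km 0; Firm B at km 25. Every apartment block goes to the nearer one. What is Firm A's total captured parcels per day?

The indifferent point is the midpoint (0+25)/2 = 12.5; apartment blocks left of it (closer to Firm A at 0) go to Firm A, those right go to Firm B.
  C at 4 (w=200) → Firm A
  D at 17 (w=300) → Firm B
  E at 22 (w=40) → Firm B
  A at 26 (w=250) → Firm B
  F at 27 (w=350) → Firm B
  B at 28 (w=5) → Firm B
Firm A captures 200; Firm B captures 945.

200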